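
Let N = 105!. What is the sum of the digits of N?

648

105! = 1081396758240290900504101305800329649720646107774902579144176636573226531909905153326984536526808240339776398934872029657993872907813436816097280000000000000000000000000
Sum of its 169 digits: 648.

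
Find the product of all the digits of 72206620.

7×2×2×0×6×6×2×0 = 0

0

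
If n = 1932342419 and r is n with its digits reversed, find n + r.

11074774810

Reverse of 1932342419 is 9142432391.
1932342419 + 9142432391 = 11074774810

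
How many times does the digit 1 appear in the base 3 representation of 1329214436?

1329214436 in base 3 is 10102122011002102022.
The digit 1 appears 6 times.

6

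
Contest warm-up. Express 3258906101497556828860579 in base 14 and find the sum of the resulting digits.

3258906101497556828860579 in base 14 is 2AD439BCA54B9793D840B9.
Digit sum: 2+10+13+4+3+9+11+12+10+5+4+11+9+7+9+3+13+8+4+0+11+9 = 167.

167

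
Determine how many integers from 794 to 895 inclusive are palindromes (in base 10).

10

The integers in [794, 895] that are palindromes (in base 10): 797, 808, 818, 828, 838, 848, 858, 868, 878, 888.
10 qualify.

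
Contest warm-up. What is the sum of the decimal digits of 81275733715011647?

68

8+1+2+7+5+7+3+3+7+1+5+0+1+1+6+4+7 = 68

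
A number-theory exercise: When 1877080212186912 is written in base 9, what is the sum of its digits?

1877080212186912 in base 9 is 10104163111576030.
Digit sum: 1+0+1+0+4+1+6+3+1+1+1+5+7+6+0+3+0 = 40.

40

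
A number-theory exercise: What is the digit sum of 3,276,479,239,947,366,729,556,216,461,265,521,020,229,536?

191

3+2+7+6+4+7+9+2+3+9+9+4+7+3+6+6+7+2+9+5+5+6+2+1+6+4+6+1+2+6+5+5+2+1+0+2+0+2+2+9+5+3+6 = 191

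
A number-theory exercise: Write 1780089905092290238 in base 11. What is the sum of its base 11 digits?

98

1780089905092290238 in base 11 is 358159558269556547.
Digit sum: 3+5+8+1+5+9+5+5+8+2+6+9+5+5+6+5+4+7 = 98.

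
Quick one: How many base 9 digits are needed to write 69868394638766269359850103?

28

69868394638766269359850103 in base 9 is 1172817840433446400872814185, which has 28 digits.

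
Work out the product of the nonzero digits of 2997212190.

2×9×9×7×2×1×2×1×9 = 40824

40824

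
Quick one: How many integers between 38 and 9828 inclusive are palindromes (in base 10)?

184

The integers in [38, 9828] that are palindromes (in base 10): 44, 55, 66, 77, 88, 99, …, 9669, 9779.
184 qualify.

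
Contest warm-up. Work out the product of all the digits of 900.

0

9×0×0 = 0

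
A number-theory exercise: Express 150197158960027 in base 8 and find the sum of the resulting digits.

150197158960027 in base 8 is 4211520023455633.
Digit sum: 4+2+1+1+5+2+0+0+2+3+4+5+5+6+3+3 = 46.

46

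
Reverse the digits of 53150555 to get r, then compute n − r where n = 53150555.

Reverse of 53150555 is 55505135.
53150555 − 55505135 = -2354580

-2354580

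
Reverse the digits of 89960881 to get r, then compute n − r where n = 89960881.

71153883

Reverse of 89960881 is 18806998.
89960881 − 18806998 = 71153883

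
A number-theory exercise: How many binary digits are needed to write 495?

495 in base 2 is 111101111, which has 9 digits.

9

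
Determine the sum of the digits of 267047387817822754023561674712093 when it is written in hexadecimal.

228

267047387817822754023561674712093 in base 16 is D2A9CA5D5F91F80877FE49D641D.
Digit sum: 13+2+10+9+12+10+5+13+5+15+9+1+15+8+0+8+7+7+15+14+4+9+13+6+4+1+13 = 228.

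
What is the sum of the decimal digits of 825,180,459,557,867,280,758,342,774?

8+2+5+1+8+0+4+5+9+5+5+7+8+6+7+2+8+0+7+5+8+3+4+2+7+7+4 = 137

137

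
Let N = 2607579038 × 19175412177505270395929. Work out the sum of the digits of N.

121

2607579038 × 19175412177505270395929 = 50001402839072678218946420936302
Sum of its 32 digits: 121.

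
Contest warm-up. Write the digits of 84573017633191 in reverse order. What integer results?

Reversing 84573017633191 gives 19133671037548.

19133671037548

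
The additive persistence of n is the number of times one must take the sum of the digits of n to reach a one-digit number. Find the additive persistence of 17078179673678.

3

17078179673678 → 77 → 14 → 5 (3 steps)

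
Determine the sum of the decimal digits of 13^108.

13^108 = 2022469817668887781227184145748321431421818724836017081968866028646926508059254386868297237953994643575312052930155004721
Sum of its 121 digits: 550.

550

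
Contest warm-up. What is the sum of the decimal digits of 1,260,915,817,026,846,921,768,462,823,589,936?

1+2+6+0+9+1+5+8+1+7+0+2+6+8+4+6+9+2+1+7+6+8+4+6+2+8+2+3+5+8+9+9+3+6 = 164

164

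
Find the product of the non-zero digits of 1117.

7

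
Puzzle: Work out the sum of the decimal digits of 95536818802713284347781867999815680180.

195

9+5+5+3+6+8+1+8+8+0+2+7+1+3+2+8+4+3+4+7+7+8+1+8+6+7+9+9+9+8+1+5+6+8+0+1+8+0 = 195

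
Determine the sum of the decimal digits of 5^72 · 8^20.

5^72 · 8^20 = 244140625000000000000000000000000000000000000000000000000000000000000
Sum of its 69 digits: 28.

28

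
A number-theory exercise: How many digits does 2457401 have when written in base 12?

2457401 in base 12 is 9A6135, which has 6 digits.

6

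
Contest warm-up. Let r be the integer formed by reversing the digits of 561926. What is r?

629165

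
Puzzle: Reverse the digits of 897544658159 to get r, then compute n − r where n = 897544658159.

Reverse of 897544658159 is 951856445798.
897544658159 − 951856445798 = -54311787639

-54311787639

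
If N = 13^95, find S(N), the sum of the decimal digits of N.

13^95 = 6677570304223275239530701857387198617368963238937823093384979246595434602424434503635365231609489487257157
Sum of its 106 digits: 493.

493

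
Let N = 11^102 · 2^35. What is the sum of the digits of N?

11^102 · 2^35 = 572932863802021868486797037320892782886677980657023625596424389372524743328423604890263303512590112883463792023830528
Sum of its 117 digits: 527.

527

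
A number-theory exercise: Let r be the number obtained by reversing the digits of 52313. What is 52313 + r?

83638

Reverse of 52313 is 31325.
52313 + 31325 = 83638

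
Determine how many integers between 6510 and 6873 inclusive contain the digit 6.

364

The integers in [6510, 6873] that contain the digit 6: 6510, 6511, 6512, 6513, 6514, 6515, …, 6872, 6873.
364 qualify.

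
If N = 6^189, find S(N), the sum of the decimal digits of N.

6^189 = 1176484805356379189573619063542714448992079873312118137737807549725852597738885011842742569941794393438553193404844304555091167113874251621225988096
Sum of its 148 digits: 693.

693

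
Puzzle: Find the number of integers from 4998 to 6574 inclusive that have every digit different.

824

The integers in [4998, 6574] that have every digit different: 5012, 5013, 5014, 5016, 5017, 5018, …, 6573, 6574.
824 qualify.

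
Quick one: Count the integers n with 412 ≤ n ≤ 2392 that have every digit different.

1090

The integers in [412, 2392] that have every digit different: 412, 413, 415, 416, 417, 418, …, 2390, 2391.
1090 qualify.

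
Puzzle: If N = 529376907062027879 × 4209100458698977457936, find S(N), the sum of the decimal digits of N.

184

529376907062027879 × 4209100458698977457936 = 2228200582339427504695906955136581797744
Sum of its 40 digits: 184.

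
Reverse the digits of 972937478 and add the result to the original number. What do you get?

Reverse of 972937478 is 874739279.
972937478 + 874739279 = 1847676757

1847676757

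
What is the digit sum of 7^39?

7^39 = 909543680129861140820205019889143
Sum of its 33 digits: 136.

136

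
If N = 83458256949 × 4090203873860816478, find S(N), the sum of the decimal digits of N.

83458256949 × 4090203873860816478 = 341361285878471206283857205622
Sum of its 30 digits: 126.

126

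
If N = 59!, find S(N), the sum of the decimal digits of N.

59! = 138683118545689835737939019720389406345902876772687432540821294940160000000000000
Sum of its 81 digits: 324.

324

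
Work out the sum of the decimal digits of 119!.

119! = 55745857612076058813234317117419771556272886109483581752463927935846946310374691578057284710599874844234646982443450754604453404911734348832487342619913750049708004343808000000000000000000000000000
Sum of its 197 digits: 774.

774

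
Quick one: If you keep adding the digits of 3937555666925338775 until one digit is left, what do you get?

3+9+3+7+5+5+5+6+6+6+9+2+5+3+3+8+7+7+5 = 104
1+0+4 = 5
(Equivalently, 3937555666925338775 mod 9 = 5.)

5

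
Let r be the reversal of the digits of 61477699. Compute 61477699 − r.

-38199717

Reverse of 61477699 is 99677416.
61477699 − 99677416 = -38199717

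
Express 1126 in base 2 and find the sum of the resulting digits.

5

1126 in base 2 is 10001100110.
Digit sum: 1+0+0+0+1+1+0+0+1+1+0 = 5.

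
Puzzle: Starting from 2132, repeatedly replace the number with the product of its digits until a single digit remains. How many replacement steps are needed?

2132 → 12 → 2 (2 steps)

2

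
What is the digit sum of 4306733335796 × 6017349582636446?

100

4306733335796 × 6017349582636446 = 25915120040678529441906021016
Sum of its 29 digits: 100.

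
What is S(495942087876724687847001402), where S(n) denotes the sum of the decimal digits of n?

129

4+9+5+9+4+2+0+8+7+8+7+6+7+2+4+6+8+7+8+4+7+0+0+1+4+0+2 = 129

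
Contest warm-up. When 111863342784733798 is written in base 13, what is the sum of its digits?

111863342784733798 in base 13 is 225451CC6681CC7B.
Digit sum: 2+2+5+4+5+1+12+12+6+6+8+1+12+12+7+11 = 106.

106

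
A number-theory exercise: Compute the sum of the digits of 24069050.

26

2+4+0+6+9+0+5+0 = 26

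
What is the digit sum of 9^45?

9^45 = 8727963568087712425891397479476727340041449
Sum of its 43 digits: 216.

216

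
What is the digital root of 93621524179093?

7

9+3+6+2+1+5+2+4+1+7+9+0+9+3 = 61
6+1 = 7
(Equivalently, 93621524179093 mod 9 = 7.)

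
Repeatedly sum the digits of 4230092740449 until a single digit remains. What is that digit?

3

4+2+3+0+0+9+2+7+4+0+4+4+9 = 48
4+8 = 12
1+2 = 3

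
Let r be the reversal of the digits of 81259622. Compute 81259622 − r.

58564404

Reverse of 81259622 is 22695218.
81259622 − 22695218 = 58564404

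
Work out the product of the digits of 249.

72

2×4×9 = 72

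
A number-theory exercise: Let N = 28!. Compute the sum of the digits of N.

90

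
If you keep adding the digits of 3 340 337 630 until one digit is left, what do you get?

5

3+3+4+0+3+3+7+6+3+0 = 32
3+2 = 5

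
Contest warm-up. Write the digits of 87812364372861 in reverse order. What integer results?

Reversing 87812364372861 gives 16827346321878.

16827346321878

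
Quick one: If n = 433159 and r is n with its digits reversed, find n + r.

Reverse of 433159 is 951334.
433159 + 951334 = 1384493

1384493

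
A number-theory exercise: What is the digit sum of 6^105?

369

6^105 = 5080205616336551365807863517421057612496829492637697081118927610489209772128075776
Sum of its 82 digits: 369.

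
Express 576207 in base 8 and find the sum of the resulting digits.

23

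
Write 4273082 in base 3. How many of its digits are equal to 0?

4273082 in base 3 is 22001002120022.
The digit 0 appears 6 times.

6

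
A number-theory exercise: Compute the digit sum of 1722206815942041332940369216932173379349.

162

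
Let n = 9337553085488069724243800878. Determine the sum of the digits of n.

136

9+3+3+7+5+5+3+0+8+5+4+8+8+0+6+9+7+2+4+2+4+3+8+0+0+8+7+8 = 136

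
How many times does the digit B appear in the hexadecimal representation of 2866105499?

2866105499 in base 16 is AAD54C9B.
The digit B appears 1 time.

1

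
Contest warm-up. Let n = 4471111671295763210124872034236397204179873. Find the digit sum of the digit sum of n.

First digit sum: 170.
1+7+0 = 8.

8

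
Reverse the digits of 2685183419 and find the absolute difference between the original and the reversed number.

6458632443

Reverse of 2685183419 is 9143815862.
|2685183419 − 9143815862| = 6458632443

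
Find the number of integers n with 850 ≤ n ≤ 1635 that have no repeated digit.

402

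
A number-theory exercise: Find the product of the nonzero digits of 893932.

11664

8×9×3×9×3×2 = 11664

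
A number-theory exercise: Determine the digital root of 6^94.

The digital root of n equals n mod 9 (or 9 when 9 | n), so we need 6^94 mod 9.
6^94 ≡ 0 (mod 9), so the digital root is 9.

9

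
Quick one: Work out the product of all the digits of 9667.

2268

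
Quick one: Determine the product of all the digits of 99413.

9×9×4×1×3 = 972

972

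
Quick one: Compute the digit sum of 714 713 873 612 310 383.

68

7+1+4+7+1+3+8+7+3+6+1+2+3+1+0+3+8+3 = 68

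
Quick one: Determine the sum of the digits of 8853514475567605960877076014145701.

8+8+5+3+5+1+4+4+7+5+5+6+7+6+0+5+9+6+0+8+7+7+0+7+6+0+1+4+1+4+5+7+0+1 = 152

152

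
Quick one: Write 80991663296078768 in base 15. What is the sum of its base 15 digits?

80991663296078768 in base 15 is 2B936E06461EC48.
Digit sum: 2+11+9+3+6+14+0+6+4+6+1+14+12+4+8 = 100.

100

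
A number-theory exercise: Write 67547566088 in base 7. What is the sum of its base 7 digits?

67547566088 in base 7 is 4610614560362.
Digit sum: 4+6+1+0+6+1+4+5+6+0+3+6+2 = 44.

44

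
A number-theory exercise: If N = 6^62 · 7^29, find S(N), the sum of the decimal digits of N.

324

6^62 · 7^29 = 5665270933360123313991596625148138550782788850112807464385447502337277952
Sum of its 73 digits: 324.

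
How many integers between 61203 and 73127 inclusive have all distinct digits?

3706

The integers in [61203, 73127] that have all distinct digits: 61203, 61204, 61205, 61207, 61208, 61209, …, 73125, 73126.
3706 qualify.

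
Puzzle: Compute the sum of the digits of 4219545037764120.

60

4+2+1+9+5+4+5+0+3+7+7+6+4+1+2+0 = 60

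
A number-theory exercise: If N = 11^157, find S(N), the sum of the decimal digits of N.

713

11^157 = 31524744095520531467768306846778913774895006726001287572646495925500100597105471954681269001361880901554505243762796616373417280718696792932733326614123265344386171
Sum of its 164 digits: 713.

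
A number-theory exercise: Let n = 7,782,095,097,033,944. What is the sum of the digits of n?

77

7+7+8+2+0+9+5+0+9+7+0+3+3+9+4+4 = 77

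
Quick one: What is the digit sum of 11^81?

11^81 = 2253240236044012487937308538033349567966729852481170503814810577345406584190098644811
Sum of its 85 digits: 359.

359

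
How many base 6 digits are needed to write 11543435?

10

11543435 in base 6 is 1051225455, which has 10 digits.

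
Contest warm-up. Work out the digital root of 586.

1

5+8+6 = 19
1+9 = 10
1+0 = 1
(Equivalently, 586 mod 9 = 1.)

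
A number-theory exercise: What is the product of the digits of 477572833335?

4×7×7×5×7×2×8×3×3×3×3×5 = 44452800

44452800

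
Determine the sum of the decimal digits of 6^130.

6^130 = 144431708923714697282341921957287977256854489558705240134406338415596406037318860947517804001179467776
Sum of its 102 digits: 468.

468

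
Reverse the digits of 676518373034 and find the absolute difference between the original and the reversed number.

246144557358

Reverse of 676518373034 is 430373815676.
|676518373034 − 430373815676| = 246144557358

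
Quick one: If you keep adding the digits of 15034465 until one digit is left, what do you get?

1+5+0+3+4+4+6+5 = 28
2+8 = 10
1+0 = 1

1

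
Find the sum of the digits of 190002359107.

37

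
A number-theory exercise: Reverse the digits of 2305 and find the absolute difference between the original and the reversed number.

Reverse of 2305 is 5032.
|2305 − 5032| = 2727

2727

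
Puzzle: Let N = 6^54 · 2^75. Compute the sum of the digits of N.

6^54 · 2^75 = 39574660286449100301212489250400571031801442888555654759871152128
Sum of its 65 digits: 261.

261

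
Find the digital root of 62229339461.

2

6+2+2+2+9+3+3+9+4+6+1 = 47
4+7 = 11
1+1 = 2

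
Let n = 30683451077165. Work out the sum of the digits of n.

56

3+0+6+8+3+4+5+1+0+7+7+1+6+5 = 56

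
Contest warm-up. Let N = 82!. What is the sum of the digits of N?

82! = 475364333701284174842138206989404946643813294067993328617160934076743994734899148613007131808479167119360000000000000000000
Sum of its 123 digits: 477.

477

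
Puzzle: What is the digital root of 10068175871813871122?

5

1+0+0+6+8+1+7+5+8+7+1+8+1+3+8+7+1+1+2+2 = 77
7+7 = 14
1+4 = 5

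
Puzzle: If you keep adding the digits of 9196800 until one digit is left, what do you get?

6

9+1+9+6+8+0+0 = 33
3+3 = 6
(Equivalently, 9196800 mod 9 = 6.)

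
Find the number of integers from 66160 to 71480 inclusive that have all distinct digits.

1501

The integers in [66160, 71480] that have all distinct digits: 67012, 67013, 67014, 67015, 67018, 67019, …, 71469, 71480.
1501 qualify.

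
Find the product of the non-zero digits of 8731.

8×7×3×1 = 168

168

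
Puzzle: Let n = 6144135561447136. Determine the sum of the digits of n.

61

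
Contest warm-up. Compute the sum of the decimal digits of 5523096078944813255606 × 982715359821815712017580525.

180

5523096078944813255606 × 982715359821815712017580525 = 5427631350550711636330347895610174144532512673150
Sum of its 49 digits: 180.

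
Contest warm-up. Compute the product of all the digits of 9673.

1134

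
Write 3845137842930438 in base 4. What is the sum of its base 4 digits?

3845137842930438 in base 4 is 31222102013223033120030012.
Digit sum: 3+1+2+2+2+1+0+2+0+1+3+2+2+3+0+3+3+1+2+0+0+3+0+0+1+2 = 39.

39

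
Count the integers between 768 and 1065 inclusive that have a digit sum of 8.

8

The integers in [768, 1065] that have a digit sum of 8: 800, 1007, 1016, 1025, 1034, 1043, 1052, 1061.
8 qualify.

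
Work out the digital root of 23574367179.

2+3+5+7+4+3+6+7+1+7+9 = 54
5+4 = 9

9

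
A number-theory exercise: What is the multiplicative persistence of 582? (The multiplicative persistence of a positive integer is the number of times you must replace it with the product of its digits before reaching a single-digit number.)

582 → 80 → 0 (2 steps)

2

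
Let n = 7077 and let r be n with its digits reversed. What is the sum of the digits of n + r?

24

Reversal of 7077 is 7707; 7077 + 7707 = 14784.
Digit sum of 14784: 1+4+7+8+4 = 24.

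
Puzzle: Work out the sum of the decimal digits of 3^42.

90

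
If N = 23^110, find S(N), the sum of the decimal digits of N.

23^110 = 616682979366874950583296254084412384010615896106334718624545772914710387572339321719235468002776585157454831991842428439789072471181992007347988737649
Sum of its 150 digits: 709.

709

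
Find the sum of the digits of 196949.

38

1+9+6+9+4+9 = 38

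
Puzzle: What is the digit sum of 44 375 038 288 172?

62

4+4+3+7+5+0+3+8+2+8+8+1+7+2 = 62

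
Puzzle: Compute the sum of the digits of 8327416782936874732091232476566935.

8+3+2+7+4+1+6+7+8+2+9+3+6+8+7+4+7+3+2+0+9+1+2+3+2+4+7+6+5+6+6+9+3+5 = 165

165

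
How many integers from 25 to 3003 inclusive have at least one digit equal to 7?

811

The integers in [25, 3003] that have at least one digit equal to 7: 27, 37, 47, 57, 67, 70, …, 2987, 2997.
811 qualify.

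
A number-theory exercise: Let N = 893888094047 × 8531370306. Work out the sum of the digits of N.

90

893888094047 × 8531370306 = 7626090342439511168382
Sum of its 22 digits: 90.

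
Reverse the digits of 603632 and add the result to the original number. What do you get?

Reverse of 603632 is 236306.
603632 + 236306 = 839938

839938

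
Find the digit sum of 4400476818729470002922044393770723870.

4+4+0+0+4+7+6+8+1+8+7+2+9+4+7+0+0+0+2+9+2+2+0+4+4+3+9+3+7+7+0+7+2+3+8+7+0 = 150

150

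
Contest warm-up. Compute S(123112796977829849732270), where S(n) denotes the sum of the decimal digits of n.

116

1+2+3+1+1+2+7+9+6+9+7+7+8+2+9+8+4+9+7+3+2+2+7+0 = 116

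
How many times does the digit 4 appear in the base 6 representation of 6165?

2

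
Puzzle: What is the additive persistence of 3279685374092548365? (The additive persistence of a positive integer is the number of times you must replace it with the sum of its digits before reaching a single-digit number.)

3279685374092548365 → 96 → 15 → 6 (3 steps)

3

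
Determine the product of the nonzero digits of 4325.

4×3×2×5 = 120

120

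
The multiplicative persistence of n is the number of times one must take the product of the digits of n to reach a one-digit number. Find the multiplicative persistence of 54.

2

54 → 20 → 0 (2 steps)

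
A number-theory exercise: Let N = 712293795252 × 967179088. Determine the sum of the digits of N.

712293795252 × 967179088 = 688915663279888090176
Sum of its 21 digits: 117.

117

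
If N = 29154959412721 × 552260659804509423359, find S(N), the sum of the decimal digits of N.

140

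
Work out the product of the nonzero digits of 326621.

432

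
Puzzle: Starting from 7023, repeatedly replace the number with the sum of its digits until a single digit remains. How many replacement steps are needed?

7023 → 12 → 3 (2 steps)

2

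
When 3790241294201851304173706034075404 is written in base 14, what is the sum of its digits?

184

3790241294201851304173706034075404 in base 14 is 229A5BA43D34399153D686D17006A8.
Digit sum: 2+2+9+10+5+11+10+4+3+13+3+4+3+9+9+1+5+3+13+6+8+6+13+1+7+0+0+6+10+8 = 184.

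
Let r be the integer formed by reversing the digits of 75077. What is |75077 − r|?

Reverse of 75077 is 77057.
|75077 − 77057| = 1980

1980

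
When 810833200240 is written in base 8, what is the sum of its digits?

35

810833200240 in base 8 is 13631133142160.
Digit sum: 1+3+6+3+1+1+3+3+1+4+2+1+6+0 = 35.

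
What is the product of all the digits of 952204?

0

9×5×2×2×0×4 = 0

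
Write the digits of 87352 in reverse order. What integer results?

25378

Reversing 87352 gives 25378.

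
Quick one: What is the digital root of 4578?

6

4+5+7+8 = 24
2+4 = 6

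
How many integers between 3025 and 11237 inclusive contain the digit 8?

2936

The integers in [3025, 11237] that contain the digit 8: 3028, 3038, 3048, 3058, 3068, 3078, …, 11218, 11228.
2936 qualify.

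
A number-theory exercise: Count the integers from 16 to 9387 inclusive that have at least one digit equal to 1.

The integers in [16, 9387] that have at least one digit equal to 1: 16, 17, 18, 19, 21, 31, …, 9371, 9381.
3317 qualify.

3317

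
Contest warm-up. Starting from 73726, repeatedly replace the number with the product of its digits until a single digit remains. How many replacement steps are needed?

5

73726 → 1764 → 168 → 48 → 32 → 6 (5 steps)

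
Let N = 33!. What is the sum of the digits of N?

144

33! = 8683317618811886495518194401280000000
Sum of its 37 digits: 144.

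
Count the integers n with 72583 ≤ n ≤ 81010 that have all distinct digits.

The integers in [72583, 81010] that have all distinct digits: 72583, 72584, 72586, 72589, 72590, 72591, …, 80975, 80976.
2488 qualify.

2488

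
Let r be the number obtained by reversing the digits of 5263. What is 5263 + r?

Reverse of 5263 is 3625.
5263 + 3625 = 8888

8888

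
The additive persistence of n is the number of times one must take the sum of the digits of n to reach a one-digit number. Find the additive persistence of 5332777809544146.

5332777809544146 → 75 → 12 → 3 (3 steps)

3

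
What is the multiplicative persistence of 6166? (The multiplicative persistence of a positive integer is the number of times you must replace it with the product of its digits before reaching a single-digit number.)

6166 → 216 → 12 → 2 (3 steps)

3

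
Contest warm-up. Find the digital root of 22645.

2+2+6+4+5 = 19
1+9 = 10
1+0 = 1

1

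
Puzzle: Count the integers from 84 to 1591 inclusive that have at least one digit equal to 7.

The integers in [84, 1591] that have at least one digit equal to 7: 87, 97, 107, 117, 127, 137, …, 1579, 1587.
367 qualify.

367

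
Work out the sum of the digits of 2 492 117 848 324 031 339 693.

2+4+9+2+1+1+7+8+4+8+3+2+4+0+3+1+3+3+9+6+9+3 = 92

92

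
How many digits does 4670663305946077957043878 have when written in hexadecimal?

4670663305946077957043878 in base 16 is 3DD0D2A481B2FEFC9B6A6, which has 21 digits.

21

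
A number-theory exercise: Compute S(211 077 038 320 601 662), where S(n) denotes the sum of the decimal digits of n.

2+1+1+0+7+7+0+3+8+3+2+0+6+0+1+6+6+2 = 55

55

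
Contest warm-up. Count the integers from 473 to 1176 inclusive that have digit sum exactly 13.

The integers in [473, 1176] that have digit sum exactly 13: 481, 490, 508, 517, 526, 535, …, 1165, 1174.
50 qualify.

50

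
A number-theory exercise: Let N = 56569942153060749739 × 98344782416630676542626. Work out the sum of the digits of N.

56569942153060749739 × 98344782416630676542626 = 5563358652364143337045428961573135951874614
Sum of its 43 digits: 190.

190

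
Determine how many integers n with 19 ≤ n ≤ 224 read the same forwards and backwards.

21

The integers in [19, 224] that read the same forwards and backwards: 22, 33, 44, 55, 66, 77, …, 212, 222.
21 qualify.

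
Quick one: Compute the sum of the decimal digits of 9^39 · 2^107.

324

9^39 · 2^107 = 2664817085527147789828996854133326630613660198555414036131351197908992
Sum of its 70 digits: 324.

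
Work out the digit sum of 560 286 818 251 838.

71

5+6+0+2+8+6+8+1+8+2+5+1+8+3+8 = 71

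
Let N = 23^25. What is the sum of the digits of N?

23^25 = 11045767571919545466173812409689943
Sum of its 35 digits: 167.

167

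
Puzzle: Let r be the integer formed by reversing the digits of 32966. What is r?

66923

Reversing 32966 gives 66923.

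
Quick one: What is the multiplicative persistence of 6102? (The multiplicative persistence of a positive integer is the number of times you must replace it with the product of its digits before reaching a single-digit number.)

6102 → 0 (1 step)

1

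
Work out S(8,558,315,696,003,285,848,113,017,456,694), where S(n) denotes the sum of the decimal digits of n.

8+5+5+8+3+1+5+6+9+6+0+0+3+2+8+5+8+4+8+1+1+3+0+1+7+4+5+6+6+9+4 = 141

141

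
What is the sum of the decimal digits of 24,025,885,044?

2+4+0+2+5+8+8+5+0+4+4 = 42

42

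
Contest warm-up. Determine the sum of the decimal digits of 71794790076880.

7+1+7+9+4+7+9+0+0+7+6+8+8+0 = 73

73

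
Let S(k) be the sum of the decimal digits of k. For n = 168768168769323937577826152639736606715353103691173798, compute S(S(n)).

First digit sum: 268.
2+6+8 = 16.

16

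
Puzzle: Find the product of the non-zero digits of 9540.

9×5×4 = 180

180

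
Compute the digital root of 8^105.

The digital root of n equals n mod 9 (or 9 when 9 | n), so we need 8^105 mod 9.
8^105 ≡ 8 (mod 9), so the digital root is 8.

8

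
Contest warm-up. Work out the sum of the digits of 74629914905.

56

7+4+6+2+9+9+1+4+9+0+5 = 56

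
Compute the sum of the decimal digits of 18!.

18! = 6402373705728000
Sum of its 16 digits: 54.

54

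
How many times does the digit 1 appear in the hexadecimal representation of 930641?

930641 in base 16 is E3351.
The digit 1 appears 1 time.

1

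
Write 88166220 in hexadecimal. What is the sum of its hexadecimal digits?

88166220 in base 16 is 5414F4C.
Digit sum: 5+4+1+4+15+4+12 = 45.

45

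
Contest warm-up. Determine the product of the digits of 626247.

4032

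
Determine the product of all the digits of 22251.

40

2×2×2×5×1 = 40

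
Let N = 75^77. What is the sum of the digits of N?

75^77 = 2397271824907080936742155510854779260351326150306937763644188620382370244084691540187541038134609244834687113989701856553438119590282440185546875
Sum of its 145 digits: 630.

630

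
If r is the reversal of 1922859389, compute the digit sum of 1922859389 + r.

Reversal of 1922859389 is 9839582291; 1922859389 + 9839582291 = 11762441680.
Digit sum of 11762441680: 1+1+7+6+2+4+4+1+6+8+0 = 40.

40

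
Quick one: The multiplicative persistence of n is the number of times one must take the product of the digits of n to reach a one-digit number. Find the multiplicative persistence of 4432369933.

4432369933 → 1259712 → 1260 → 0 (3 steps)

3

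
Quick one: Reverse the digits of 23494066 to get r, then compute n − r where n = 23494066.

-42555366

Reverse of 23494066 is 66049432.
23494066 − 66049432 = -42555366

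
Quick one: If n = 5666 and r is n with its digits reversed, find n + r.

12331

Reverse of 5666 is 6665.
5666 + 6665 = 12331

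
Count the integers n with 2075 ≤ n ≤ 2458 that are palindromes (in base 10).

The integers in [2075, 2458] that are palindromes (in base 10): 2112, 2222, 2332, 2442.
4 qualify.

4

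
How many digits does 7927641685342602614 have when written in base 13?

7927641685342602614 in base 13 is BBB5813525275C271, which has 17 digits.

17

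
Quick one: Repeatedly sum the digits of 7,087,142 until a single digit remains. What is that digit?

7+0+8+7+1+4+2 = 29
2+9 = 11
1+1 = 2
(Equivalently, 7,087,142 mod 9 = 2.)

2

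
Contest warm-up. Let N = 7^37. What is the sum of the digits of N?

7^37 = 18562115921017574302453163671207
Sum of its 32 digits: 115.

115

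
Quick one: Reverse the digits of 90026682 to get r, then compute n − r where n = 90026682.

Reverse of 90026682 is 28662009.
90026682 − 28662009 = 61364673

61364673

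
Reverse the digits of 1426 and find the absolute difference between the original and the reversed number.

4815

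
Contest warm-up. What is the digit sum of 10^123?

1

10^123 = 1000000000000000000000000000000000000000000000000000000000000000000000000000000000000000000000000000000000000000000000000000
Sum of its 124 digits: 1.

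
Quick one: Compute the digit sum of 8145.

8+1+4+5 = 18

18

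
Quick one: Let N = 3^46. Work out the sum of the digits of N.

108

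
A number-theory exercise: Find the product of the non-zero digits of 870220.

8×7×2×2 = 224

224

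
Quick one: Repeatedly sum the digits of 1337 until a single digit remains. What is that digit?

5

1+3+3+7 = 14
1+4 = 5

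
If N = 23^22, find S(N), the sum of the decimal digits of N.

23^22 = 907846434775996175406740561329
Sum of its 30 digits: 148.

148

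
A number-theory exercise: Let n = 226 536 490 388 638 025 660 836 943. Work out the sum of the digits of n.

2+2+6+5+3+6+4+9+0+3+8+8+6+3+8+0+2+5+6+6+0+8+3+6+9+4+3 = 125

125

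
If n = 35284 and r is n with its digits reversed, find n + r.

Reverse of 35284 is 48253.
35284 + 48253 = 83537

83537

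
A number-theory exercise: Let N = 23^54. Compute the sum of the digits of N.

343

23^54 = 34143115322784228849944935551113819944806873883247339368564776954250143409
Sum of its 74 digits: 343.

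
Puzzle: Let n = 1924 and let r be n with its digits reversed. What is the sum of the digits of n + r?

Reversal of 1924 is 4291; 1924 + 4291 = 6215.
Digit sum of 6215: 6+2+1+5 = 14.

14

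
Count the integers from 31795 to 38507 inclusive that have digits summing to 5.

1

The integers in [31795, 38507] that have digits summing to 5: 32000.
1 qualifies.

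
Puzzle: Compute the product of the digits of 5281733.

5040

5×2×8×1×7×3×3 = 5040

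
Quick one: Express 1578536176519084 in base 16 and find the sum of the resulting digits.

94

1578536176519084 in base 16 is 59BAB981107AC.
Digit sum: 5+9+11+10+11+9+8+1+1+0+7+10+12 = 94.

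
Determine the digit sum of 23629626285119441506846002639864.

2+3+6+2+9+6+2+6+2+8+5+1+1+9+4+4+1+5+0+6+8+4+6+0+0+2+6+3+9+8+6+4 = 138

138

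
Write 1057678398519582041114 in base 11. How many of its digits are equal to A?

4

1057678398519582041114 in base 11 is 163261887AA41A697A870.
The digit A appears 4 times.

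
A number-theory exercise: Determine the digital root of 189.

1+8+9 = 18
1+8 = 9

9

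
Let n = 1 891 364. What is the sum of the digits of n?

32

1+8+9+1+3+6+4 = 32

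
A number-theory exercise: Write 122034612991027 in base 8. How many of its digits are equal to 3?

122034612991027 in base 8 is 3357654560372063.
The digit 3 appears 4 times.

4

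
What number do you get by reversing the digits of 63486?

68436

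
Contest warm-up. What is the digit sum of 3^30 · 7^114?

477

3^30 · 7^114 = 451662675914079713153679209333073356147578924463215694142188578651807505843271286636813702457935152132718145001
Sum of its 111 digits: 477.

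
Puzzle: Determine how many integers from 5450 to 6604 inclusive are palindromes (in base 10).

11

The integers in [5450, 6604] that are palindromes (in base 10): 5555, 5665, 5775, 5885, 5995, 6006, …, 6446, 6556.
11 qualify.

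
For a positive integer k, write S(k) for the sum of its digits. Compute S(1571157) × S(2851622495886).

S(1571157) = 1+5+7+1+1+5+7 = 27.
S(2851622495886) = 2+8+5+1+6+2+2+4+9+5+8+8+6 = 66.
27 · 66 = 1782.

1782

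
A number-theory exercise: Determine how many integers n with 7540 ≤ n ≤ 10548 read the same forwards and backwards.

31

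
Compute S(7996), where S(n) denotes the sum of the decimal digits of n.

31

7+9+9+6 = 31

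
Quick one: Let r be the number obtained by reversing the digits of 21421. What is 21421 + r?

33833

Reverse of 21421 is 12412.
21421 + 12412 = 33833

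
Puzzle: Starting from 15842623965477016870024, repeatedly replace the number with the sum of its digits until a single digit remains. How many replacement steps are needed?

3

15842623965477016870024 → 97 → 16 → 7 (3 steps)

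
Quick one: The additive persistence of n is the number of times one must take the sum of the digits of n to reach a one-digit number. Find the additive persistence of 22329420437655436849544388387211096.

3

22329420437655436849544388387211096 → 157 → 13 → 4 (3 steps)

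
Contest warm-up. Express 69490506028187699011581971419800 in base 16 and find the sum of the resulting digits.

225

69490506028187699011581971419800 in base 16 is 36D17EF57CFE8427C9BB6D65298.
Digit sum: 3+6+13+1+7+14+15+5+7+12+15+14+8+4+2+7+12+9+11+11+6+13+6+5+2+9+8 = 225.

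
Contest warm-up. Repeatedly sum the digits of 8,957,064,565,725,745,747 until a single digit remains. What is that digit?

4

8+9+5+7+0+6+4+5+6+5+7+2+5+7+4+5+7+4+7 = 103
1+0+3 = 4
(Equivalently, 8,957,064,565,725,745,747 mod 9 = 4.)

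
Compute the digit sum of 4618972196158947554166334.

4+6+1+8+9+7+2+1+9+6+1+5+8+9+4+7+5+5+4+1+6+6+3+3+4 = 124

124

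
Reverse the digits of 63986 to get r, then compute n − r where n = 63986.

Reverse of 63986 is 68936.
63986 − 68936 = -4950

-4950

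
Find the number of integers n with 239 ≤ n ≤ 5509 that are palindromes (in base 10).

The integers in [239, 5509] that are palindromes (in base 10): 242, 252, 262, 272, 282, 292, …, 5335, 5445.
121 qualify.

121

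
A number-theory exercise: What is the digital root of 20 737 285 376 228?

8

2+0+7+3+7+2+8+5+3+7+6+2+2+8 = 62
6+2 = 8
(Equivalently, 20 737 285 376 228 mod 9 = 8.)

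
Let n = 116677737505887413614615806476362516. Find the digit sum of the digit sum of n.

10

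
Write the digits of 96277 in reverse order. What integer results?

77269

Reversing 96277 gives 77269.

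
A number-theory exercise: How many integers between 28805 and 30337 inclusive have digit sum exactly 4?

The integers in [28805, 30337] that have digit sum exactly 4: 30001, 30010, 30100.
3 qualify.

3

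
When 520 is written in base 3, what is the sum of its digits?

520 in base 3 is 201021.
Digit sum: 2+0+1+0+2+1 = 6.

6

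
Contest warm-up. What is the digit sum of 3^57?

3^57 = 1570042899082081611640534563
Sum of its 28 digits: 108.

108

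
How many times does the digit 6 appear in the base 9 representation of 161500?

161500 in base 9 is 265474.
The digit 6 appears 1 time.

1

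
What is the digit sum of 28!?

90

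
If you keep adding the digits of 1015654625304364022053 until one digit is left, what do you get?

4

1+0+1+5+6+5+4+6+2+5+3+0+4+3+6+4+0+2+2+0+5+3 = 67
6+7 = 13
1+3 = 4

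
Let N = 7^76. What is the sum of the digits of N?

7^76 = 16883055225799411425266916330285994919148364119538560494041005601
Sum of its 65 digits: 277.

277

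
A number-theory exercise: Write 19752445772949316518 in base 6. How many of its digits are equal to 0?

6

19752445772949316518 in base 6 is 4100230253530012114451330.
The digit 0 appears 6 times.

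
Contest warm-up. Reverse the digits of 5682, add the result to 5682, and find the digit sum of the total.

Reversal of 5682 is 2865; 5682 + 2865 = 8547.
Digit sum of 8547: 8+5+4+7 = 24.

24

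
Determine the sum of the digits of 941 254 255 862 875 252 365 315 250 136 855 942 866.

175

9+4+1+2+5+4+2+5+5+8+6+2+8+7+5+2+5+2+3+6+5+3+1+5+2+5+0+1+3+6+8+5+5+9+4+2+8+6+6 = 175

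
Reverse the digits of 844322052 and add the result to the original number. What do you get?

1094545500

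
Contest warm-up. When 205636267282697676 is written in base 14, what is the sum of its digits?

87

205636267282697676 in base 14 is 14711BA62746276C.
Digit sum: 1+4+7+1+1+11+10+6+2+7+4+6+2+7+6+12 = 87.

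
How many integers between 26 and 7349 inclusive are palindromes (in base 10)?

161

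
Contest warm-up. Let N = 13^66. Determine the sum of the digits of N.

325

13^66 = 33133037516798621392881499511582656606724154320695568102640872889340074409
Sum of its 74 digits: 325.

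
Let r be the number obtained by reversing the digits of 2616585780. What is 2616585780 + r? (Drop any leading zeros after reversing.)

3492441942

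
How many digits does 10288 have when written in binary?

14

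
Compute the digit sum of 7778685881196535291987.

7+7+7+8+6+8+5+8+8+1+1+9+6+5+3+5+2+9+1+9+8+7 = 130

130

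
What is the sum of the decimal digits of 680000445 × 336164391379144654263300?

144

680000445 × 336164391379144654263300 = 228591935730972528618415147168500
Sum of its 33 digits: 144.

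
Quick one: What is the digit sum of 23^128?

808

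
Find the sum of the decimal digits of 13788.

1+3+7+8+8 = 27

27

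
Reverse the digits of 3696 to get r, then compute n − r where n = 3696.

-3267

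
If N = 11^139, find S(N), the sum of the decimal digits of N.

641

11^139 = 5670002325217957396258282812671713444868053858812175750811496601630462174655445733557105920797699326519891538336121983348434678610919020343409491
Sum of its 145 digits: 641.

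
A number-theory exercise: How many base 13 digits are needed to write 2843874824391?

12

2843874824391 in base 13 is 17823A2980A3, which has 12 digits.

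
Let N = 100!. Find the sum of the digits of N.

100! = 93326215443944152681699238856266700490715968264381621468592963895217599993229915608941463976156518286253697920827223758251185210916864000000000000000000000000
Sum of its 158 digits: 648.

648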